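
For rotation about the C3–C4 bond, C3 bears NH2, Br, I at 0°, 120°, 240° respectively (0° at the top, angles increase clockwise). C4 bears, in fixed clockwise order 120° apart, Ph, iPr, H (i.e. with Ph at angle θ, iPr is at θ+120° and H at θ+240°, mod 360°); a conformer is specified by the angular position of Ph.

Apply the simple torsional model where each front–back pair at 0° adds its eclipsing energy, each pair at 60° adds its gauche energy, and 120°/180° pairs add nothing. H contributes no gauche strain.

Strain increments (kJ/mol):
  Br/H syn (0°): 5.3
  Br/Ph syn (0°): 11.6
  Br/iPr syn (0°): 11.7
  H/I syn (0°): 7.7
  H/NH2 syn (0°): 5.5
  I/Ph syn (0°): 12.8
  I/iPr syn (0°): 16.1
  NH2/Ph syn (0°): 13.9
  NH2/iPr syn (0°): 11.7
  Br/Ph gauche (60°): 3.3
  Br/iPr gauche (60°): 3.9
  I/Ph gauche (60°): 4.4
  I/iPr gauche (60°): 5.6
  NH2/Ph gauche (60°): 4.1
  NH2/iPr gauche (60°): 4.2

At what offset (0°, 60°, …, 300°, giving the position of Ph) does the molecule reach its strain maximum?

0°

Ph at 0° is eclipsed. NH2 at 0° is eclipsed with Ph at 0° (13.9); Br at 120° is eclipsed with iPr at 120° (11.7); I at 240° is eclipsed with H at 240° (7.7). Total 33.3 kJ/mol.
Ph at 60° is staggered. NH2 at 0° is gauche with Ph at 60° (4.1); Br at 120° is gauche with Ph at 60° (3.3); Br at 120° is gauche with iPr at 180° (3.9); I at 240° is gauche with iPr at 180° (5.6). Total 16.9 kJ/mol.
Ph at 120° is eclipsed. NH2 at 0° is eclipsed with H at 0° (5.5); Br at 120° is eclipsed with Ph at 120° (11.6); I at 240° is eclipsed with iPr at 240° (16.1). Total 33.2 kJ/mol.
Ph at 180° is staggered. NH2 at 0° is gauche with iPr at 300° (4.2); Br at 120° is gauche with Ph at 180° (3.3); I at 240° is gauche with Ph at 180° (4.4); I at 240° is gauche with iPr at 300° (5.6). Total 17.5 kJ/mol.
Ph at 240° is eclipsed. NH2 at 0° is eclipsed with iPr at 0° (11.7); Br at 120° is eclipsed with H at 120° (5.3); I at 240° is eclipsed with Ph at 240° (12.8). Total 29.8 kJ/mol.
Ph at 300° is staggered. NH2 at 0° is gauche with Ph at 300° (4.1); NH2 at 0° is gauche with iPr at 60° (4.2); Br at 120° is gauche with iPr at 60° (3.9); I at 240° is gauche with Ph at 300° (4.4). Total 16.6 kJ/mol.
The maximum (33.3 kJ/mol) occurs with Ph at 0°.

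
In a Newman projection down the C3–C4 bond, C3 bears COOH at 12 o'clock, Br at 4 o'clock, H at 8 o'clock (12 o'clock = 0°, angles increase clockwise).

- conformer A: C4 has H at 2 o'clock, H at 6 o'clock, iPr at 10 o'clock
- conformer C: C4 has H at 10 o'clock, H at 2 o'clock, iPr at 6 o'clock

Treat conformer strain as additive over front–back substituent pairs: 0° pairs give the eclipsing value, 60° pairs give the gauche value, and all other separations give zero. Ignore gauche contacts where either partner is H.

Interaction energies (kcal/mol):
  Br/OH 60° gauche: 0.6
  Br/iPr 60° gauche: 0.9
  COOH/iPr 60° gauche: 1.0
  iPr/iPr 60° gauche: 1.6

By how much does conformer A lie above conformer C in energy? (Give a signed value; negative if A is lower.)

+0.1 kcal/mol

A (staggered): COOH–iPr gauche; 1.0 = 1.0 kcal/mol.
C (staggered): Br–iPr gauche; 0.9 = 0.9 kcal/mol.
E(A) − E(C) = 1.0 − 0.9 = +0.1 kcal/mol.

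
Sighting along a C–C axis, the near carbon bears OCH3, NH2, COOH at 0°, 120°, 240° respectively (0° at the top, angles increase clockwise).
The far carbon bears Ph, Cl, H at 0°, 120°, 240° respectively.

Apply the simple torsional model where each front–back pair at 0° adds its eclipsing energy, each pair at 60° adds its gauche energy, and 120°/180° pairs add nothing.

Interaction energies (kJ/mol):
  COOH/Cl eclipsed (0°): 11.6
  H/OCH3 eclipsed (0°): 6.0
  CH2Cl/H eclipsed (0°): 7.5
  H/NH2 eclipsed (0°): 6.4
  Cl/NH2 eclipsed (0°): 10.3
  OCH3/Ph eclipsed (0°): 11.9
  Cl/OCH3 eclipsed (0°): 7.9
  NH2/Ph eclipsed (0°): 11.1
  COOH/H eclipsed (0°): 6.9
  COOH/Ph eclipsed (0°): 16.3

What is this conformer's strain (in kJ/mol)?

This conformer (eclipsed): OCH3(0°)/Ph(0°) eclipsed 11.9; NH2(120°)/Cl(120°) eclipsed 10.3; COOH(240°)/H(240°) eclipsed 6.9 → 29.1 kJ/mol.

29.1 kJ/mol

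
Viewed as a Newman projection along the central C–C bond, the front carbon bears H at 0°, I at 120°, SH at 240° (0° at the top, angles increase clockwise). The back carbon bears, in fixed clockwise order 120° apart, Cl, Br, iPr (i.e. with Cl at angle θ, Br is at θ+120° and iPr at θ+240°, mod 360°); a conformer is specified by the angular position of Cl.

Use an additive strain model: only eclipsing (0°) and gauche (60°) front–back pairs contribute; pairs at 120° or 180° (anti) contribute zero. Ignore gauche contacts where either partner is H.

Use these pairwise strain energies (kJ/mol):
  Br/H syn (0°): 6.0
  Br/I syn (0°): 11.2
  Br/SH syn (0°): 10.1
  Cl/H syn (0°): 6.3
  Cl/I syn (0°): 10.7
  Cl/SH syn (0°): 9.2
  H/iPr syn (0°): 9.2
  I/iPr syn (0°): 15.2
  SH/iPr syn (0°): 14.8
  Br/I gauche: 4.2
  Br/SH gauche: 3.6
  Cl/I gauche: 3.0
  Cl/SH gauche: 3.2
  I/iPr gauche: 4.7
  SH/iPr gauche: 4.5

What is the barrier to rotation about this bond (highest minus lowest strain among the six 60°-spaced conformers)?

Cl at 0° is eclipsed. H at 0° is eclipsed with Cl at 0° (6.3); I at 120° is eclipsed with Br at 120° (11.2); SH at 240° is eclipsed with iPr at 240° (14.8). Total 32.3 kJ/mol.
Cl at 60° is staggered. I at 120° is gauche with Cl at 60° (3.0); I at 120° is gauche with Br at 180° (4.2); SH at 240° is gauche with Br at 180° (3.6); SH at 240° is gauche with iPr at 300° (4.5). Total 15.3 kJ/mol.
Cl at 120° is eclipsed. H at 0° is eclipsed with iPr at 0° (9.2); I at 120° is eclipsed with Cl at 120° (10.7); SH at 240° is eclipsed with Br at 240° (10.1). Total 30.0 kJ/mol.
Cl at 180° is staggered. I at 120° is gauche with Cl at 180° (3.0); I at 120° is gauche with iPr at 60° (4.7); SH at 240° is gauche with Cl at 180° (3.2); SH at 240° is gauche with Br at 300° (3.6). Total 14.5 kJ/mol.
Cl at 240° is eclipsed. H at 0° is eclipsed with Br at 0° (6.0); I at 120° is eclipsed with iPr at 120° (15.2); SH at 240° is eclipsed with Cl at 240° (9.2). Total 30.4 kJ/mol.
Cl at 300° is staggered. I at 120° is gauche with Br at 60° (4.2); I at 120° is gauche with iPr at 180° (4.7); SH at 240° is gauche with Cl at 300° (3.2); SH at 240° is gauche with iPr at 180° (4.5). Total 16.6 kJ/mol.
Max at 0° (32.3 kJ/mol), min at 180° (14.5 kJ/mol); barrier = 17.8 kJ/mol.

17.8 kJ/mol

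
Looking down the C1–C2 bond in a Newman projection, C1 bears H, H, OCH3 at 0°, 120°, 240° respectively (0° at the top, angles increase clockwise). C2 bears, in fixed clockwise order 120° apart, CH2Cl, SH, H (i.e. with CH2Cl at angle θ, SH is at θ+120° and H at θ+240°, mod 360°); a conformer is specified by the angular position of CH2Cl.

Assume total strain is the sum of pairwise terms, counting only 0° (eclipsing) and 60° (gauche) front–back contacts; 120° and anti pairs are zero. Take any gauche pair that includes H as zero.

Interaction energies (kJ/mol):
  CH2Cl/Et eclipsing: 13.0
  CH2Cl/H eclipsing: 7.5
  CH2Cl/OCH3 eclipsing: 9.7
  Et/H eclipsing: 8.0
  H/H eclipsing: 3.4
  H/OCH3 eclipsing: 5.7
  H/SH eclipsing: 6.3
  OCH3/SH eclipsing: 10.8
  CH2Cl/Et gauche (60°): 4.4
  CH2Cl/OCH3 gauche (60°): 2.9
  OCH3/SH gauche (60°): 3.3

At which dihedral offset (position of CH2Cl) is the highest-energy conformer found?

120°

CH2Cl at 0° is eclipsed. H at 0° is eclipsed with CH2Cl at 0° (7.5); H at 120° is eclipsed with SH at 120° (6.3); OCH3 at 240° is eclipsed with H at 240° (5.7). Total 19.5 kJ/mol.
CH2Cl at 60° is staggered. OCH3 at 240° is gauche with SH at 180° (3.3). Total 3.3 kJ/mol.
CH2Cl at 120° is eclipsed. H at 0° is eclipsed with H at 0° (3.4); H at 120° is eclipsed with CH2Cl at 120° (7.5); OCH3 at 240° is eclipsed with SH at 240° (10.8). Total 21.7 kJ/mol.
CH2Cl at 180° is staggered. OCH3 at 240° is gauche with CH2Cl at 180° (2.9); OCH3 at 240° is gauche with SH at 300° (3.3). Total 6.2 kJ/mol.
CH2Cl at 240° is eclipsed. H at 0° is eclipsed with SH at 0° (6.3); H at 120° is eclipsed with H at 120° (3.4); OCH3 at 240° is eclipsed with CH2Cl at 240° (9.7). Total 19.4 kJ/mol.
CH2Cl at 300° is staggered. OCH3 at 240° is gauche with CH2Cl at 300° (2.9). Total 2.9 kJ/mol.
The maximum (21.7 kJ/mol) occurs with CH2Cl at 120°.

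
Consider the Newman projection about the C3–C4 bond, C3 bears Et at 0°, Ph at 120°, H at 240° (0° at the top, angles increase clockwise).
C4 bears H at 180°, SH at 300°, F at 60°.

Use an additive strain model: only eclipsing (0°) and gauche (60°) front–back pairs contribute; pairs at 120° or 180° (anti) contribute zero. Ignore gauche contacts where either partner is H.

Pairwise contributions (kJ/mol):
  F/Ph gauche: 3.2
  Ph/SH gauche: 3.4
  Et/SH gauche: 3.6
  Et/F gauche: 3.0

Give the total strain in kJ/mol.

9.8 kJ/mol

This conformer (staggered): Et(0°)/SH(300°) gauche 3.6; Et(0°)/F(60°) gauche 3.0; Ph(120°)/F(60°) gauche 3.2 → 9.8 kJ/mol.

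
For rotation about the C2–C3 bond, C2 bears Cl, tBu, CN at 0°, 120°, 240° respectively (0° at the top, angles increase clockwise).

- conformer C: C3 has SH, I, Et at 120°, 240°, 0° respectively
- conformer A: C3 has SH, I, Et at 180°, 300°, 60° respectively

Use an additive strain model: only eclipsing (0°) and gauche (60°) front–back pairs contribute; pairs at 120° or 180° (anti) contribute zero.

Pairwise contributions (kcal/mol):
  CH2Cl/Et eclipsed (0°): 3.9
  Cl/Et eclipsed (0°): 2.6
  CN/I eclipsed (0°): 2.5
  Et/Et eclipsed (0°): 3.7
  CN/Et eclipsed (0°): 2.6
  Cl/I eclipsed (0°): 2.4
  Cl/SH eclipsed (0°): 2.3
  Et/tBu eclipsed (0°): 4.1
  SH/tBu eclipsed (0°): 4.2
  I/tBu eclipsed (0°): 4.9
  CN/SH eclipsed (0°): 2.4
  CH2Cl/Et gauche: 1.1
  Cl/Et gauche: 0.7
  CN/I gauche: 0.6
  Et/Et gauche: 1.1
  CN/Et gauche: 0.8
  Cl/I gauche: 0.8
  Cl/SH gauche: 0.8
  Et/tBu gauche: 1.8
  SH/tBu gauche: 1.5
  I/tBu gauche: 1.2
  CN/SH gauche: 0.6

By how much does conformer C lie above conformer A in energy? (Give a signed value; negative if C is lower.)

+3.3 kcal/mol

C (eclipsed): Cl(0°)/Et(0°) eclipsed 2.6; tBu(120°)/SH(120°) eclipsed 4.2; CN(240°)/I(240°) eclipsed 2.5 → 9.3 kcal/mol.
A (staggered): Cl(0°)/I(300°) gauche 0.8; Cl(0°)/Et(60°) gauche 0.7; tBu(120°)/SH(180°) gauche 1.5; tBu(120°)/Et(60°) gauche 1.8; CN(240°)/SH(180°) gauche 0.6; CN(240°)/I(300°) gauche 0.6 → 6.0 kcal/mol.
E(C) − E(A) = 9.3 − 6.0 = +3.3 kcal/mol.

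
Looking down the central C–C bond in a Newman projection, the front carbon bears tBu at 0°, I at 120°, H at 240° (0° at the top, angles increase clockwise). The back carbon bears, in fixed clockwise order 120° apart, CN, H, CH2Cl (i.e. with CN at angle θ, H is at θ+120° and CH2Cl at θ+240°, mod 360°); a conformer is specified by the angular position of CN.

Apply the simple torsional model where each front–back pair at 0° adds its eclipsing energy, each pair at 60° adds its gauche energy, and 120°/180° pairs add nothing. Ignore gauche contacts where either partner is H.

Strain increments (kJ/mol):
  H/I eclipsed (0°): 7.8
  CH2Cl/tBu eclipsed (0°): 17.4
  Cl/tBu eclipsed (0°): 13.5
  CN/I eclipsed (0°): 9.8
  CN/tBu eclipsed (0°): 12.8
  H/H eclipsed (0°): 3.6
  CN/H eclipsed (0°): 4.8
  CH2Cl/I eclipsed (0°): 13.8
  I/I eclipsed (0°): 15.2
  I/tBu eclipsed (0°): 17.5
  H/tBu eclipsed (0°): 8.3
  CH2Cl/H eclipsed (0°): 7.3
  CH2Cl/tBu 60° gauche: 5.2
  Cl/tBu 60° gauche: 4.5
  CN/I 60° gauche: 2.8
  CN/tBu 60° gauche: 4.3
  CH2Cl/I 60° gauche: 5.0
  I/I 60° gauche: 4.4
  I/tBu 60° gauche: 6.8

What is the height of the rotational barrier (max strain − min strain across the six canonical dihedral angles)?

21.5 kJ/mol

CN at 0° (eclipsed): tBu–CN eclipsed, I–H eclipsed, H–CH2Cl eclipsed; 12.8 + 7.8 + 7.3 = 27.9 kJ/mol.
CN at 60° (staggered): tBu–CN gauche, tBu–CH2Cl gauche, I–CN gauche; 4.3 + 5.2 + 2.8 = 12.3 kJ/mol.
CN at 120° (eclipsed): tBu–CH2Cl eclipsed, I–CN eclipsed, H–H eclipsed; 17.4 + 9.8 + 3.6 = 30.8 kJ/mol.
CN at 180° (staggered): tBu–CH2Cl gauche, I–CN gauche, I–CH2Cl gauche; 5.2 + 2.8 + 5.0 = 13.0 kJ/mol.
CN at 240° (eclipsed): tBu–H eclipsed, I–CH2Cl eclipsed, H–CN eclipsed; 8.3 + 13.8 + 4.8 = 26.9 kJ/mol.
CN at 300° (staggered): tBu–CN gauche, I–CH2Cl gauche; 4.3 + 5.0 = 9.3 kJ/mol.
Max at 120° (30.8 kJ/mol), min at 300° (9.3 kJ/mol); barrier = 21.5 kJ/mol.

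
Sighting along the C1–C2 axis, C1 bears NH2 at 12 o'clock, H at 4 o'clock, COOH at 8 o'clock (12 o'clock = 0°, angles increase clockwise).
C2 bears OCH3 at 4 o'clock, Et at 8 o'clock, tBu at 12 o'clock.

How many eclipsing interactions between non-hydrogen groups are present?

Non-H eclipsing pairs: NH2(0°)/tBu(0°); COOH(240°)/Et(240°) — 2 interactions.

2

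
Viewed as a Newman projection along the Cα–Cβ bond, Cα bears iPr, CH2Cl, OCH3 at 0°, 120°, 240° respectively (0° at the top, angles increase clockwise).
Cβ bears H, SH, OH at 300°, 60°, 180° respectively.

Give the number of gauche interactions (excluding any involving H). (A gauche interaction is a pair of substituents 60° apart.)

4

Non-H gauche pairs: iPr(0°)/SH(60°); CH2Cl(120°)/SH(60°); CH2Cl(120°)/OH(180°); OCH3(240°)/OH(180°) — 4 interactions.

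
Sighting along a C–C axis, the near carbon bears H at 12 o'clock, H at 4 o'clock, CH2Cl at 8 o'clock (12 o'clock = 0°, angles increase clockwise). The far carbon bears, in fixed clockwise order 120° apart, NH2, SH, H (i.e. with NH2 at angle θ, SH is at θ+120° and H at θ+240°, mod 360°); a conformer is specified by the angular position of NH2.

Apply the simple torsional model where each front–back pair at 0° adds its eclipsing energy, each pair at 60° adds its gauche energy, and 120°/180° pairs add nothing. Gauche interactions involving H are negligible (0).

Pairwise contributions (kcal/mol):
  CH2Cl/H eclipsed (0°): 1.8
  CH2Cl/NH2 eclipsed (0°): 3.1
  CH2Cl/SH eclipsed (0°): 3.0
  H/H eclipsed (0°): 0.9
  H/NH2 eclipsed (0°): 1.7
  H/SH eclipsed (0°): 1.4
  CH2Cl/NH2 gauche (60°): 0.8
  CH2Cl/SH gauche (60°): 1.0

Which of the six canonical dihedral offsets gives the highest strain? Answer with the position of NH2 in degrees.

120°

NH2 at 0° (eclipsed): H–NH2 eclipsed, H–SH eclipsed, CH2Cl–H eclipsed; 1.7 + 1.4 + 1.8 = 4.9 kcal/mol.
NH2 at 60° (staggered): CH2Cl–SH gauche; 1.0 = 1.0 kcal/mol.
NH2 at 120° (eclipsed): H–H eclipsed, H–NH2 eclipsed, CH2Cl–SH eclipsed; 0.9 + 1.7 + 3.0 = 5.6 kcal/mol.
NH2 at 180° (staggered): CH2Cl–NH2 gauche, CH2Cl–SH gauche; 0.8 + 1.0 = 1.8 kcal/mol.
NH2 at 240° (eclipsed): H–SH eclipsed, H–H eclipsed, CH2Cl–NH2 eclipsed; 1.4 + 0.9 + 3.1 = 5.4 kcal/mol.
NH2 at 300° (staggered): CH2Cl–NH2 gauche; 0.8 = 0.8 kcal/mol.
The maximum (5.6 kcal/mol) occurs with NH2 at 120°.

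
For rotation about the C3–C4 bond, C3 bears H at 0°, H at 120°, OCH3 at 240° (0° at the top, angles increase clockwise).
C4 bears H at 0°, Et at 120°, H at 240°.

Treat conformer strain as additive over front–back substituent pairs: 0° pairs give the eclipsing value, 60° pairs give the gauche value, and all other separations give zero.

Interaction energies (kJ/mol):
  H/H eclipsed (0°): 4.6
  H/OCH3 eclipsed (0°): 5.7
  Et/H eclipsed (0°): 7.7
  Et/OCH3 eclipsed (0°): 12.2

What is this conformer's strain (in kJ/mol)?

18.0 kJ/mol

This conformer is eclipsed. H at 0° is eclipsed with H at 0° (4.6); H at 120° is eclipsed with Et at 120° (7.7); OCH3 at 240° is eclipsed with H at 240° (5.7). Total 18.0 kJ/mol.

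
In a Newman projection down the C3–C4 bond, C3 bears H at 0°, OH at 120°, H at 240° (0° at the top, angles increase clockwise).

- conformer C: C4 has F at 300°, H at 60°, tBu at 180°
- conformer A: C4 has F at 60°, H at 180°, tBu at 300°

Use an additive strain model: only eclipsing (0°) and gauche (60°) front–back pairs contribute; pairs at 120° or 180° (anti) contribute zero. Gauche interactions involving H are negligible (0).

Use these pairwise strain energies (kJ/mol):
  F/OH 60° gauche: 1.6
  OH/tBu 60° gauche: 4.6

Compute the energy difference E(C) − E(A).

C (staggered): OH–tBu gauche; 4.6 = 4.6 kJ/mol.
A (staggered): OH–F gauche; 1.6 = 1.6 kJ/mol.
E(C) − E(A) = 4.6 − 1.6 = +3.0 kJ/mol.

+3.0 kJ/mol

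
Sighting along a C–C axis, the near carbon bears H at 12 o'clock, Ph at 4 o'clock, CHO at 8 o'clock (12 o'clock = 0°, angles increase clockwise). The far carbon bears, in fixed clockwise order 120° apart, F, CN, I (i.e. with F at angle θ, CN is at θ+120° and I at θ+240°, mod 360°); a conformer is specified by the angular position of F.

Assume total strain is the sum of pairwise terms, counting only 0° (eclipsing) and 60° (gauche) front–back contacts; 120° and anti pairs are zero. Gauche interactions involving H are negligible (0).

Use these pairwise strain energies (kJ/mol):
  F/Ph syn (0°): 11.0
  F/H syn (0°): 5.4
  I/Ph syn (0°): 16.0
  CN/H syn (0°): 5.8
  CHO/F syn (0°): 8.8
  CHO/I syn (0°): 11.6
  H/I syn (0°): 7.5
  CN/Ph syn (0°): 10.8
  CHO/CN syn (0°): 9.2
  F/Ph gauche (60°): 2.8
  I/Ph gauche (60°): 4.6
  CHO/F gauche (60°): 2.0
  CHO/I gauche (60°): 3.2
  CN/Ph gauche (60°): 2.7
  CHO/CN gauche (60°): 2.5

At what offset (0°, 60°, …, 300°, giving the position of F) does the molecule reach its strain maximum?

F at 0° is eclipsed. H at 0° is eclipsed with F at 0° (5.4); Ph at 120° is eclipsed with CN at 120° (10.8); CHO at 240° is eclipsed with I at 240° (11.6). Total 27.8 kJ/mol.
F at 60° is staggered. Ph at 120° is gauche with F at 60° (2.8); Ph at 120° is gauche with CN at 180° (2.7); CHO at 240° is gauche with CN at 180° (2.5); CHO at 240° is gauche with I at 300° (3.2). Total 11.2 kJ/mol.
F at 120° is eclipsed. H at 0° is eclipsed with I at 0° (7.5); Ph at 120° is eclipsed with F at 120° (11.0); CHO at 240° is eclipsed with CN at 240° (9.2). Total 27.7 kJ/mol.
F at 180° is staggered. Ph at 120° is gauche with F at 180° (2.8); Ph at 120° is gauche with I at 60° (4.6); CHO at 240° is gauche with F at 180° (2.0); CHO at 240° is gauche with CN at 300° (2.5). Total 11.9 kJ/mol.
F at 240° is eclipsed. H at 0° is eclipsed with CN at 0° (5.8); Ph at 120° is eclipsed with I at 120° (16.0); CHO at 240° is eclipsed with F at 240° (8.8). Total 30.6 kJ/mol.
F at 300° is staggered. Ph at 120° is gauche with CN at 60° (2.7); Ph at 120° is gauche with I at 180° (4.6); CHO at 240° is gauche with F at 300° (2.0); CHO at 240° is gauche with I at 180° (3.2). Total 12.5 kJ/mol.
The maximum (30.6 kJ/mol) occurs with F at 240°.

240°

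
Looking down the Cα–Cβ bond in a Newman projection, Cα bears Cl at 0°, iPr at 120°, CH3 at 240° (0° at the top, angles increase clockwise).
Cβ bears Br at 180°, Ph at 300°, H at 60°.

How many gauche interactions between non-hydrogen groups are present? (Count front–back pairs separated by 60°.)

Non-H gauche pairs: Cl(0°)/Ph(300°); iPr(120°)/Br(180°); CH3(240°)/Br(180°); CH3(240°)/Ph(300°) — 4 interactions.

4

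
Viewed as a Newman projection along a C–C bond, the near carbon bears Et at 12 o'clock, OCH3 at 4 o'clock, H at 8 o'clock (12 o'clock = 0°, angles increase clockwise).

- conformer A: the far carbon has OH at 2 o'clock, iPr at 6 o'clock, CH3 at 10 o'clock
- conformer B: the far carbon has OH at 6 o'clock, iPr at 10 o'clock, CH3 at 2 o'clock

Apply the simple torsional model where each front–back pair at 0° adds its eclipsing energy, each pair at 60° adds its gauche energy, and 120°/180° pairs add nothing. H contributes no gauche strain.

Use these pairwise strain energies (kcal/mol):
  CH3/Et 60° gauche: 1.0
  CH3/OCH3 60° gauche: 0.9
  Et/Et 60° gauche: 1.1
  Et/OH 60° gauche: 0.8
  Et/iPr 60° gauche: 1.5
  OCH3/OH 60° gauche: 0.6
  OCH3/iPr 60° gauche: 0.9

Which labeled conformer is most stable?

A

A (staggered): Et–OH gauche, Et–CH3 gauche, OCH3–OH gauche, OCH3–iPr gauche; 0.8 + 1.0 + 0.6 + 0.9 = 3.3 kcal/mol.
B (staggered): Et–iPr gauche, Et–CH3 gauche, OCH3–OH gauche, OCH3–CH3 gauche; 1.5 + 1.0 + 0.6 + 0.9 = 4.0 kcal/mol.
A has the lowest total (3.3 kcal/mol).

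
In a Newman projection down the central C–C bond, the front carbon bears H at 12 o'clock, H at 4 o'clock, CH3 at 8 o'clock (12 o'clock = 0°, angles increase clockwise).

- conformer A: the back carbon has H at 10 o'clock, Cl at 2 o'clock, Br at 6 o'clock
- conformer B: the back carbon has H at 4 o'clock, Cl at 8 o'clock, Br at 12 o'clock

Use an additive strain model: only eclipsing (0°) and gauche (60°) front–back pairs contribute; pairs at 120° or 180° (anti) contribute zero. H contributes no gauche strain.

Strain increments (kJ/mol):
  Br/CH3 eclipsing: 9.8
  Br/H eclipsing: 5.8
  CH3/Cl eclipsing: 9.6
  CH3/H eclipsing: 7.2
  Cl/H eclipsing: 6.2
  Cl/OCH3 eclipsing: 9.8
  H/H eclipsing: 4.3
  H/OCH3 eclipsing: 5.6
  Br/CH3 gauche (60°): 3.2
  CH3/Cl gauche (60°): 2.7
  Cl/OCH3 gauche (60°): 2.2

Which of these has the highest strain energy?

A is staggered. CH3 at 240° is gauche with Br at 180° (3.2). Total 3.2 kJ/mol.
B is eclipsed. H at 0° is eclipsed with Br at 0° (5.8); H at 120° is eclipsed with H at 120° (4.3); CH3 at 240° is eclipsed with Cl at 240° (9.6). Total 19.7 kJ/mol.
B has the highest total (19.7 kJ/mol).

B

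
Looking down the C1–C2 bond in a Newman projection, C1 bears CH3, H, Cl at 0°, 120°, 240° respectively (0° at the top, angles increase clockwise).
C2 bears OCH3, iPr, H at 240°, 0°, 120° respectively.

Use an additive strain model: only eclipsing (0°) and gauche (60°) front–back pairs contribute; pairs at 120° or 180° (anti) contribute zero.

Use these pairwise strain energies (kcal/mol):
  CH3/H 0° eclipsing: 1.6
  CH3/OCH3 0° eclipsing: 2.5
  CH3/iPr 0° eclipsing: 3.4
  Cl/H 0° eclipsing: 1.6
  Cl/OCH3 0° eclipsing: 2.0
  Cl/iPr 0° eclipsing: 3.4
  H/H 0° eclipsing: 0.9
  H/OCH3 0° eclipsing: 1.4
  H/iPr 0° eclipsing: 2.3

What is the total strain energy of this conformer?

6.3 kcal/mol

This conformer (eclipsed): CH3–iPr eclipsed, H–H eclipsed, Cl–OCH3 eclipsed; 3.4 + 0.9 + 2.0 = 6.3 kcal/mol.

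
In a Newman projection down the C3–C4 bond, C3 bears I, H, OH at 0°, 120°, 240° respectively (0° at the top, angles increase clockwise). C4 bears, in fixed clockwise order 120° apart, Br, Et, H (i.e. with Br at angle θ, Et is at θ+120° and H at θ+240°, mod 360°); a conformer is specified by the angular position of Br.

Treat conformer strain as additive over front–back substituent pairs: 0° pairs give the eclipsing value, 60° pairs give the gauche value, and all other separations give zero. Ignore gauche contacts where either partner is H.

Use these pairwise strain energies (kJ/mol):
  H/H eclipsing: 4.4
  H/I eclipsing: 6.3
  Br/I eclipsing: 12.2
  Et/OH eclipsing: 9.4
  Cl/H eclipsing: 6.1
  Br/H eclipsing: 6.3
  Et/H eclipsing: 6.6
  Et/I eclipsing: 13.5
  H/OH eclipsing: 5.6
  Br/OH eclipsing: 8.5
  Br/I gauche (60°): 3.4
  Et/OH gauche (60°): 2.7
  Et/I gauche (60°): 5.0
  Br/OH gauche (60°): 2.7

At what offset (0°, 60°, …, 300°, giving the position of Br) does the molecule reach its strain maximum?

240°

Br at 0° (eclipsed): I(0°)/Br(0°) eclipsed 12.2; H(120°)/Et(120°) eclipsed 6.6; OH(240°)/H(240°) eclipsed 5.6 → 24.4 kJ/mol.
Br at 60° (staggered): I(0°)/Br(60°) gauche 3.4; OH(240°)/Et(180°) gauche 2.7 → 6.1 kJ/mol.
Br at 120° (eclipsed): I(0°)/H(0°) eclipsed 6.3; H(120°)/Br(120°) eclipsed 6.3; OH(240°)/Et(240°) eclipsed 9.4 → 22.0 kJ/mol.
Br at 180° (staggered): I(0°)/Et(300°) gauche 5.0; OH(240°)/Br(180°) gauche 2.7; OH(240°)/Et(300°) gauche 2.7 → 10.4 kJ/mol.
Br at 240° (eclipsed): I(0°)/Et(0°) eclipsed 13.5; H(120°)/H(120°) eclipsed 4.4; OH(240°)/Br(240°) eclipsed 8.5 → 26.4 kJ/mol.
Br at 300° (staggered): I(0°)/Br(300°) gauche 3.4; I(0°)/Et(60°) gauche 5.0; OH(240°)/Br(300°) gauche 2.7 → 11.1 kJ/mol.
The maximum (26.4 kJ/mol) occurs with Br at 240°.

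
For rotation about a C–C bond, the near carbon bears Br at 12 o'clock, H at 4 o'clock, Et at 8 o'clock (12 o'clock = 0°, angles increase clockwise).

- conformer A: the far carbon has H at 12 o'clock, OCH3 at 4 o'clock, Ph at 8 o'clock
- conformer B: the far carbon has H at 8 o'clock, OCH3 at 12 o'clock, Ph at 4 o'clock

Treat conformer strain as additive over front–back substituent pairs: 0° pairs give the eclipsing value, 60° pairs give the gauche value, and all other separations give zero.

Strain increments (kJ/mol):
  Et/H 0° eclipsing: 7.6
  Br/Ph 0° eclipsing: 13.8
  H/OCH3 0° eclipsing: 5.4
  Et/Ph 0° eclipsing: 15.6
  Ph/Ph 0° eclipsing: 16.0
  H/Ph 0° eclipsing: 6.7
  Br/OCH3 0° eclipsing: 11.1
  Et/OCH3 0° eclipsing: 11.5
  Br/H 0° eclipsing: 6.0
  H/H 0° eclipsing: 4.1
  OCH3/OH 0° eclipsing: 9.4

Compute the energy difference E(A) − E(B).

+1.6 kJ/mol

A is eclipsed. Br at 0° is eclipsed with H at 0° (6.0); H at 120° is eclipsed with OCH3 at 120° (5.4); Et at 240° is eclipsed with Ph at 240° (15.6). Total 27.0 kJ/mol.
B is eclipsed. Br at 0° is eclipsed with OCH3 at 0° (11.1); H at 120° is eclipsed with Ph at 120° (6.7); Et at 240° is eclipsed with H at 240° (7.6). Total 25.4 kJ/mol.
E(A) − E(B) = 27.0 − 25.4 = +1.6 kJ/mol.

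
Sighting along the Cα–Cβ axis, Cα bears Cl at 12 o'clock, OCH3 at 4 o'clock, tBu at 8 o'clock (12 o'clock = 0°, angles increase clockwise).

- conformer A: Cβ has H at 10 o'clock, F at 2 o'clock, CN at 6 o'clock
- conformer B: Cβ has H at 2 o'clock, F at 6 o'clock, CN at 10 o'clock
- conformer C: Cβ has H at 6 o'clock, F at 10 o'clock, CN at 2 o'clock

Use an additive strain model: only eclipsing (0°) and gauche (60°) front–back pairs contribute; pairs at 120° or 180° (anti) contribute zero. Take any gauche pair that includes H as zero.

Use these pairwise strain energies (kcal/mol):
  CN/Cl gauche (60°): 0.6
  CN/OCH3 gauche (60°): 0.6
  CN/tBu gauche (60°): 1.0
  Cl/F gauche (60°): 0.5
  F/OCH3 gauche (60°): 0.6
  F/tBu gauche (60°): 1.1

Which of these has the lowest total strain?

A

A is staggered. Cl at 0° is gauche with F at 60° (0.5); OCH3 at 120° is gauche with F at 60° (0.6); OCH3 at 120° is gauche with CN at 180° (0.6); tBu at 240° is gauche with CN at 180° (1.0). Total 2.7 kcal/mol.
B is staggered. Cl at 0° is gauche with CN at 300° (0.6); OCH3 at 120° is gauche with F at 180° (0.6); tBu at 240° is gauche with F at 180° (1.1); tBu at 240° is gauche with CN at 300° (1.0). Total 3.3 kcal/mol.
C is staggered. Cl at 0° is gauche with F at 300° (0.5); Cl at 0° is gauche with CN at 60° (0.6); OCH3 at 120° is gauche with CN at 60° (0.6); tBu at 240° is gauche with F at 300° (1.1). Total 2.8 kcal/mol.
A has the lowest total (2.7 kcal/mol).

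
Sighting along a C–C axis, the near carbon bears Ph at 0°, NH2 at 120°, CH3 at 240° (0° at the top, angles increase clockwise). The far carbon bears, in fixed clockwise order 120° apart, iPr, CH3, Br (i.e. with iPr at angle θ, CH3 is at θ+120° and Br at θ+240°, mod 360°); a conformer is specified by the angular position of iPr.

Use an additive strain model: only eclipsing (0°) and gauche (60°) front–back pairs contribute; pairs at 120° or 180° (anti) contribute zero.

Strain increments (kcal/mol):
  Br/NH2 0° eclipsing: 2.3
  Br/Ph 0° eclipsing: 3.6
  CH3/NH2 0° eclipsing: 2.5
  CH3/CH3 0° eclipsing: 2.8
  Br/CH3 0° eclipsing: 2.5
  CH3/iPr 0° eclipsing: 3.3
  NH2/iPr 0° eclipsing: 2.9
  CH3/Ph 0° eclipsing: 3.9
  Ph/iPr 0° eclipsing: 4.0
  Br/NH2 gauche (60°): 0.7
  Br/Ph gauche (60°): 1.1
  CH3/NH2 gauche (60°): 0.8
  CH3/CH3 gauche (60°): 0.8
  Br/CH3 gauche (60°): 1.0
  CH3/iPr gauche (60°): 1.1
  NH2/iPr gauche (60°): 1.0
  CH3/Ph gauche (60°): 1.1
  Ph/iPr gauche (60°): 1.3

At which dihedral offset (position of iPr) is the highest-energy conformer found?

240°

iPr at 0° (eclipsed): Ph(0°)/iPr(0°) eclipsed 4.0; NH2(120°)/CH3(120°) eclipsed 2.5; CH3(240°)/Br(240°) eclipsed 2.5 → 9.0 kcal/mol.
iPr at 60° (staggered): Ph(0°)/iPr(60°) gauche 1.3; Ph(0°)/Br(300°) gauche 1.1; NH2(120°)/iPr(60°) gauche 1.0; NH2(120°)/CH3(180°) gauche 0.8; CH3(240°)/CH3(180°) gauche 0.8; CH3(240°)/Br(300°) gauche 1.0 → 6.0 kcal/mol.
iPr at 120° (eclipsed): Ph(0°)/Br(0°) eclipsed 3.6; NH2(120°)/iPr(120°) eclipsed 2.9; CH3(240°)/CH3(240°) eclipsed 2.8 → 9.3 kcal/mol.
iPr at 180° (staggered): Ph(0°)/CH3(300°) gauche 1.1; Ph(0°)/Br(60°) gauche 1.1; NH2(120°)/iPr(180°) gauche 1.0; NH2(120°)/Br(60°) gauche 0.7; CH3(240°)/iPr(180°) gauche 1.1; CH3(240°)/CH3(300°) gauche 0.8 → 5.8 kcal/mol.
iPr at 240° (eclipsed): Ph(0°)/CH3(0°) eclipsed 3.9; NH2(120°)/Br(120°) eclipsed 2.3; CH3(240°)/iPr(240°) eclipsed 3.3 → 9.5 kcal/mol.
iPr at 300° (staggered): Ph(0°)/iPr(300°) gauche 1.3; Ph(0°)/CH3(60°) gauche 1.1; NH2(120°)/CH3(60°) gauche 0.8; NH2(120°)/Br(180°) gauche 0.7; CH3(240°)/iPr(300°) gauche 1.1; CH3(240°)/Br(180°) gauche 1.0 → 6.0 kcal/mol.
The maximum (9.5 kcal/mol) occurs with iPr at 240°.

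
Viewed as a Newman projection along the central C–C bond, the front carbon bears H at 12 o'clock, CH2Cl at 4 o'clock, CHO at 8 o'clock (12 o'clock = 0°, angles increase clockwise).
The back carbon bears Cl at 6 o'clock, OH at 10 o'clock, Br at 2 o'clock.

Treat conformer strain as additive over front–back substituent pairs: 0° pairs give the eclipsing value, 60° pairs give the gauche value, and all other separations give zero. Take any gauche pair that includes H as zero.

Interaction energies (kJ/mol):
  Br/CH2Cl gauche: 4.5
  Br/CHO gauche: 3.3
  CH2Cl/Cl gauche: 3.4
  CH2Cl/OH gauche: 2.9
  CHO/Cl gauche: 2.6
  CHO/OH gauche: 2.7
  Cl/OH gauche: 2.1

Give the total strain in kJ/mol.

This conformer (staggered): CH2Cl–Cl gauche, CH2Cl–Br gauche, CHO–Cl gauche, CHO–OH gauche; 3.4 + 4.5 + 2.6 + 2.7 = 13.2 kJ/mol.

13.2 kJ/mol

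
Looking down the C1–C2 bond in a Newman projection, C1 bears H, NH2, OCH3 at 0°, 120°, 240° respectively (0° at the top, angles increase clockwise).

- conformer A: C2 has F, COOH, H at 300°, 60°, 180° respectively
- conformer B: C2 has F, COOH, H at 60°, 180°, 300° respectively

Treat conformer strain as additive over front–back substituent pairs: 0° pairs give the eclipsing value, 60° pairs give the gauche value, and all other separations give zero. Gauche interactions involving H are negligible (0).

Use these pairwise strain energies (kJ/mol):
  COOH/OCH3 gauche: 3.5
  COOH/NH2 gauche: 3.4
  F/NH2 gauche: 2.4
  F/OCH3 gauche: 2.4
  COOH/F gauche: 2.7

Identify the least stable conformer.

B

A (staggered): NH2(120°)/COOH(60°) gauche 3.4; OCH3(240°)/F(300°) gauche 2.4 → 5.8 kJ/mol.
B (staggered): NH2(120°)/F(60°) gauche 2.4; NH2(120°)/COOH(180°) gauche 3.4; OCH3(240°)/COOH(180°) gauche 3.5 → 9.3 kJ/mol.
B has the highest total (9.3 kJ/mol).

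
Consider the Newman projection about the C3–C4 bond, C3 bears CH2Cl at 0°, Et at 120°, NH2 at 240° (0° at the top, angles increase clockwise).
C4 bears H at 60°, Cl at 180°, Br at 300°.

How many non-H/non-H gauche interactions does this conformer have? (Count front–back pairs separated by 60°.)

4

Non-H gauche pairs: CH2Cl(0°)/Br(300°); Et(120°)/Cl(180°); NH2(240°)/Cl(180°); NH2(240°)/Br(300°) — 4 interactions.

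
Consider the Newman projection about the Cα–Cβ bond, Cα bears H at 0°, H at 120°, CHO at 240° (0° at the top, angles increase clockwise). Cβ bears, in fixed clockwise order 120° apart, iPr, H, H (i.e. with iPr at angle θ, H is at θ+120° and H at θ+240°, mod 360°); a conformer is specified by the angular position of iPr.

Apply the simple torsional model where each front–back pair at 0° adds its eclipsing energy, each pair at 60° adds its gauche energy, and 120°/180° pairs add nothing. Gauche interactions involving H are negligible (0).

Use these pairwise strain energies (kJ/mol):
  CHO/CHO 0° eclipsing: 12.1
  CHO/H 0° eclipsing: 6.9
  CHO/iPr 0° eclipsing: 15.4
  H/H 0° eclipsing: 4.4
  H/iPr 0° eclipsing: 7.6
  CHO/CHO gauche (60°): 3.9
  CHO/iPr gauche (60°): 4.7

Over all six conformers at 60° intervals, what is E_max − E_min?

24.2 kJ/mol

iPr at 0° is eclipsed. H at 0° is eclipsed with iPr at 0° (7.6); H at 120° is eclipsed with H at 120° (4.4); CHO at 240° is eclipsed with H at 240° (6.9). Total 18.9 kJ/mol.
iPr at 60° (staggered): no non-H gauche contacts → 0.0 kJ/mol.
iPr at 120° is eclipsed. H at 0° is eclipsed with H at 0° (4.4); H at 120° is eclipsed with iPr at 120° (7.6); CHO at 240° is eclipsed with H at 240° (6.9). Total 18.9 kJ/mol.
iPr at 180° is staggered. CHO at 240° is gauche with iPr at 180° (4.7). Total 4.7 kJ/mol.
iPr at 240° is eclipsed. H at 0° is eclipsed with H at 0° (4.4); H at 120° is eclipsed with H at 120° (4.4); CHO at 240° is eclipsed with iPr at 240° (15.4). Total 24.2 kJ/mol.
iPr at 300° is staggered. CHO at 240° is gauche with iPr at 300° (4.7). Total 4.7 kJ/mol.
Max at 240° (24.2 kJ/mol), min at 60° (0.0 kJ/mol); barrier = 24.2 kJ/mol.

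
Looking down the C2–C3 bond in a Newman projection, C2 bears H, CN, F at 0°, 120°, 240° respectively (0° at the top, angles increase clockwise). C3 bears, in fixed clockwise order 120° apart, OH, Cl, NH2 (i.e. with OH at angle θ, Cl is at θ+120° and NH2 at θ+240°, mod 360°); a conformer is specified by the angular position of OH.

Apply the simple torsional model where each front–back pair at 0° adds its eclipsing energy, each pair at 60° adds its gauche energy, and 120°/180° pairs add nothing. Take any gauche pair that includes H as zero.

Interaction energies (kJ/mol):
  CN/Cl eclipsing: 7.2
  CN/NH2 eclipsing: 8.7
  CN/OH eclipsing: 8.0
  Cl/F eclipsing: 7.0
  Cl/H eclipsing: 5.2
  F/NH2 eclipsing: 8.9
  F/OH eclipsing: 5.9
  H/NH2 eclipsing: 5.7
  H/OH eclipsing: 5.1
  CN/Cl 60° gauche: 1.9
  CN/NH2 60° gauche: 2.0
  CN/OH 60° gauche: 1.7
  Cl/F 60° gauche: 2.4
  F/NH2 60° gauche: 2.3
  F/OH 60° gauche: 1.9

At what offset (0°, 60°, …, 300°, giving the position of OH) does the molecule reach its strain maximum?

OH at 0° (eclipsed): H–OH eclipsed, CN–Cl eclipsed, F–NH2 eclipsed; 5.1 + 7.2 + 8.9 = 21.2 kJ/mol.
OH at 60° (staggered): CN–OH gauche, CN–Cl gauche, F–Cl gauche, F–NH2 gauche; 1.7 + 1.9 + 2.4 + 2.3 = 8.3 kJ/mol.
OH at 120° (eclipsed): H–NH2 eclipsed, CN–OH eclipsed, F–Cl eclipsed; 5.7 + 8.0 + 7.0 = 20.7 kJ/mol.
OH at 180° (staggered): CN–OH gauche, CN–NH2 gauche, F–OH gauche, F–Cl gauche; 1.7 + 2.0 + 1.9 + 2.4 = 8.0 kJ/mol.
OH at 240° (eclipsed): H–Cl eclipsed, CN–NH2 eclipsed, F–OH eclipsed; 5.2 + 8.7 + 5.9 = 19.8 kJ/mol.
OH at 300° (staggered): CN–Cl gauche, CN–NH2 gauche, F–OH gauche, F–NH2 gauche; 1.9 + 2.0 + 1.9 + 2.3 = 8.1 kJ/mol.
The maximum (21.2 kJ/mol) occurs with OH at 0°.

0°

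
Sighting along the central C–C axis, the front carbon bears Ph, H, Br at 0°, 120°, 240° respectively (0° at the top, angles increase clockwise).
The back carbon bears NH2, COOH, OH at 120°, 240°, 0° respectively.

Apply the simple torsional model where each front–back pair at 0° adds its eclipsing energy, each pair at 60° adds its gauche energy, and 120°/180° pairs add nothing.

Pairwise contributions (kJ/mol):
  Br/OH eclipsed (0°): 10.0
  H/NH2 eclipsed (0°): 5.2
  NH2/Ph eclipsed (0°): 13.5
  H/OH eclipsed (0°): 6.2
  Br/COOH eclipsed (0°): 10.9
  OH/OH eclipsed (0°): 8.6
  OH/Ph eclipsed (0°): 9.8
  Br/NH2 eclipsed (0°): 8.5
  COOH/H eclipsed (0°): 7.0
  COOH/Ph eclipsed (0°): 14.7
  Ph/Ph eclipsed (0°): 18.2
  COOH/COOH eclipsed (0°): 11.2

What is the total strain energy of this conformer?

This conformer (eclipsed): Ph(0°)/OH(0°) eclipsed 9.8; H(120°)/NH2(120°) eclipsed 5.2; Br(240°)/COOH(240°) eclipsed 10.9 → 25.9 kJ/mol.

25.9 kJ/mol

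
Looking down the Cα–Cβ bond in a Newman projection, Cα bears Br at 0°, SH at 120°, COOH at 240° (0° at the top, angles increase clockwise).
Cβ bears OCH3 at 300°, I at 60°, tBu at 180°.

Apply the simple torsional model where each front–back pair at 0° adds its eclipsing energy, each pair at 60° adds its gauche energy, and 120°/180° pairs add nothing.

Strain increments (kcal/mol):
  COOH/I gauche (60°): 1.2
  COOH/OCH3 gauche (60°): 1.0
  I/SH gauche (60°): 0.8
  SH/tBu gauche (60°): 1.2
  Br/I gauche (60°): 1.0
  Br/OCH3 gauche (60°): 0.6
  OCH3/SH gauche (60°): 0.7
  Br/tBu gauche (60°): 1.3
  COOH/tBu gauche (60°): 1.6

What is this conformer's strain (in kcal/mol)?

This conformer (staggered): Br(0°)/OCH3(300°) gauche 0.6; Br(0°)/I(60°) gauche 1.0; SH(120°)/I(60°) gauche 0.8; SH(120°)/tBu(180°) gauche 1.2; COOH(240°)/OCH3(300°) gauche 1.0; COOH(240°)/tBu(180°) gauche 1.6 → 6.2 kcal/mol.

6.2 kcal/mol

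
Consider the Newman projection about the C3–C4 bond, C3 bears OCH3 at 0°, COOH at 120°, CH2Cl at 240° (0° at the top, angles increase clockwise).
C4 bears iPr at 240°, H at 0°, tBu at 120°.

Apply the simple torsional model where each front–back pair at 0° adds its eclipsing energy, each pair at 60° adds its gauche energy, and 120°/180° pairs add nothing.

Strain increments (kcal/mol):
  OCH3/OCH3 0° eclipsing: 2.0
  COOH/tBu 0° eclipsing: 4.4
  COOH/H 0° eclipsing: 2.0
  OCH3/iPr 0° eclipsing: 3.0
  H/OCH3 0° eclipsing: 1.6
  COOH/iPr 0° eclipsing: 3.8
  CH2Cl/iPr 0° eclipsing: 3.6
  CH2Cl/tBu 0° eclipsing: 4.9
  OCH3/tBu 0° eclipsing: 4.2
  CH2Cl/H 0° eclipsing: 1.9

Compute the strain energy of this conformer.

This conformer is eclipsed. OCH3 at 0° is eclipsed with H at 0° (1.6); COOH at 120° is eclipsed with tBu at 120° (4.4); CH2Cl at 240° is eclipsed with iPr at 240° (3.6). Total 9.6 kcal/mol.

9.6 kcal/mol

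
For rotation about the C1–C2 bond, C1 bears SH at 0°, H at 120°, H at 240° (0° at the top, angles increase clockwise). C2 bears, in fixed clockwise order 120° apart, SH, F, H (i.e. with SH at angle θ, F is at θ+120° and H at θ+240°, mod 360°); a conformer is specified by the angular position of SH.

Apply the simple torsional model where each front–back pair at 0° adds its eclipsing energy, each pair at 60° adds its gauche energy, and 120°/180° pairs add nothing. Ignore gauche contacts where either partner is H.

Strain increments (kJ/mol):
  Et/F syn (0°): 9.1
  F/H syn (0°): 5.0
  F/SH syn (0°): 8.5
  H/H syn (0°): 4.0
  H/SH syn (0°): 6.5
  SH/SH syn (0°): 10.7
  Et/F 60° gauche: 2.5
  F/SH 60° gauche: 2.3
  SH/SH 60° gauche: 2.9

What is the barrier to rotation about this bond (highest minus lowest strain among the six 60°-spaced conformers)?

SH at 0° is eclipsed. SH at 0° is eclipsed with SH at 0° (10.7); H at 120° is eclipsed with F at 120° (5.0); H at 240° is eclipsed with H at 240° (4.0). Total 19.7 kJ/mol.
SH at 60° is staggered. SH at 0° is gauche with SH at 60° (2.9). Total 2.9 kJ/mol.
SH at 120° is eclipsed. SH at 0° is eclipsed with H at 0° (6.5); H at 120° is eclipsed with SH at 120° (6.5); H at 240° is eclipsed with F at 240° (5.0). Total 18.0 kJ/mol.
SH at 180° is staggered. SH at 0° is gauche with F at 300° (2.3). Total 2.3 kJ/mol.
SH at 240° is eclipsed. SH at 0° is eclipsed with F at 0° (8.5); H at 120° is eclipsed with H at 120° (4.0); H at 240° is eclipsed with SH at 240° (6.5). Total 19.0 kJ/mol.
SH at 300° is staggered. SH at 0° is gauche with SH at 300° (2.9); SH at 0° is gauche with F at 60° (2.3). Total 5.2 kJ/mol.
Max at 0° (19.7 kJ/mol), min at 180° (2.3 kJ/mol); barrier = 17.4 kJ/mol.

17.4 kJ/mol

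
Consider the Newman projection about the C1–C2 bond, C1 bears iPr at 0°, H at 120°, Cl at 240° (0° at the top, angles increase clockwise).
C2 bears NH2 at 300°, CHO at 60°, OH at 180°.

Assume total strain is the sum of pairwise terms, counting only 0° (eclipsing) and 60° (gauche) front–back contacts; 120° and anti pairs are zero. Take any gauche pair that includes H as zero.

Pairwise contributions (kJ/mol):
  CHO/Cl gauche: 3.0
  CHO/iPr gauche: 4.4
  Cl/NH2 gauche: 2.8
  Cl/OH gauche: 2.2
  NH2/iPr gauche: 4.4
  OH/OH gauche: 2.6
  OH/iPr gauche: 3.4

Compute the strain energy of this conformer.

13.8 kJ/mol

This conformer is staggered. iPr at 0° is gauche with NH2 at 300° (4.4); iPr at 0° is gauche with CHO at 60° (4.4); Cl at 240° is gauche with NH2 at 300° (2.8); Cl at 240° is gauche with OH at 180° (2.2). Total 13.8 kJ/mol.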